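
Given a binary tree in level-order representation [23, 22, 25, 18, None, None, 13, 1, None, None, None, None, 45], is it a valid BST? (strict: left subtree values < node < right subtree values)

Level-order array: [23, 22, 25, 18, None, None, 13, 1, None, None, None, None, 45]
Validate using subtree bounds (lo, hi): at each node, require lo < value < hi,
then recurse left with hi=value and right with lo=value.
Preorder trace (stopping at first violation):
  at node 23 with bounds (-inf, +inf): OK
  at node 22 with bounds (-inf, 23): OK
  at node 18 with bounds (-inf, 22): OK
  at node 1 with bounds (-inf, 18): OK
  at node 45 with bounds (1, 18): VIOLATION
Node 45 violates its bound: not (1 < 45 < 18).
Result: Not a valid BST


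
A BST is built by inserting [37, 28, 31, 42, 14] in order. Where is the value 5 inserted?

Starting tree (level order): [37, 28, 42, 14, 31]
Insertion path: 37 -> 28 -> 14
Result: insert 5 as left child of 14
Final tree (level order): [37, 28, 42, 14, 31, None, None, 5]


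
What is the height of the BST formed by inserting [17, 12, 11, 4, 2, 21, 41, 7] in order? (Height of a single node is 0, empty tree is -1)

Insertion order: [17, 12, 11, 4, 2, 21, 41, 7]
Tree (level-order array): [17, 12, 21, 11, None, None, 41, 4, None, None, None, 2, 7]
Compute height bottom-up (empty subtree = -1):
  height(2) = 1 + max(-1, -1) = 0
  height(7) = 1 + max(-1, -1) = 0
  height(4) = 1 + max(0, 0) = 1
  height(11) = 1 + max(1, -1) = 2
  height(12) = 1 + max(2, -1) = 3
  height(41) = 1 + max(-1, -1) = 0
  height(21) = 1 + max(-1, 0) = 1
  height(17) = 1 + max(3, 1) = 4
Height = 4


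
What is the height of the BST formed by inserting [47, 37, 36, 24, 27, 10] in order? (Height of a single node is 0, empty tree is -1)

Insertion order: [47, 37, 36, 24, 27, 10]
Tree (level-order array): [47, 37, None, 36, None, 24, None, 10, 27]
Compute height bottom-up (empty subtree = -1):
  height(10) = 1 + max(-1, -1) = 0
  height(27) = 1 + max(-1, -1) = 0
  height(24) = 1 + max(0, 0) = 1
  height(36) = 1 + max(1, -1) = 2
  height(37) = 1 + max(2, -1) = 3
  height(47) = 1 + max(3, -1) = 4
Height = 4


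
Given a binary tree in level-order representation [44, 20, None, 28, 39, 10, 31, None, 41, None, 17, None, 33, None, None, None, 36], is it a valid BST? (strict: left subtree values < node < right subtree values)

Level-order array: [44, 20, None, 28, 39, 10, 31, None, 41, None, 17, None, 33, None, None, None, 36]
Validate using subtree bounds (lo, hi): at each node, require lo < value < hi,
then recurse left with hi=value and right with lo=value.
Preorder trace (stopping at first violation):
  at node 44 with bounds (-inf, +inf): OK
  at node 20 with bounds (-inf, 44): OK
  at node 28 with bounds (-inf, 20): VIOLATION
Node 28 violates its bound: not (-inf < 28 < 20).
Result: Not a valid BST


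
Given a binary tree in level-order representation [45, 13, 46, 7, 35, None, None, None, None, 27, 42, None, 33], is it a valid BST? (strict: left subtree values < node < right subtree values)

Level-order array: [45, 13, 46, 7, 35, None, None, None, None, 27, 42, None, 33]
Validate using subtree bounds (lo, hi): at each node, require lo < value < hi,
then recurse left with hi=value and right with lo=value.
Preorder trace (stopping at first violation):
  at node 45 with bounds (-inf, +inf): OK
  at node 13 with bounds (-inf, 45): OK
  at node 7 with bounds (-inf, 13): OK
  at node 35 with bounds (13, 45): OK
  at node 27 with bounds (13, 35): OK
  at node 33 with bounds (27, 35): OK
  at node 42 with bounds (35, 45): OK
  at node 46 with bounds (45, +inf): OK
No violation found at any node.
Result: Valid BST


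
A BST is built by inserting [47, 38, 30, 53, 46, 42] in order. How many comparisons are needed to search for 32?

Search path for 32: 47 -> 38 -> 30
Found: False
Comparisons: 3


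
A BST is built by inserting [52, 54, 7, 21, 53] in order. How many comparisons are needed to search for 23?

Search path for 23: 52 -> 7 -> 21
Found: False
Comparisons: 3


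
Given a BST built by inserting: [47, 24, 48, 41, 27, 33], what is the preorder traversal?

Tree insertion order: [47, 24, 48, 41, 27, 33]
Tree (level-order array): [47, 24, 48, None, 41, None, None, 27, None, None, 33]
Preorder traversal: [47, 24, 41, 27, 33, 48]


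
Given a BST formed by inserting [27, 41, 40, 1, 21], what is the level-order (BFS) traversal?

Tree insertion order: [27, 41, 40, 1, 21]
Tree (level-order array): [27, 1, 41, None, 21, 40]
BFS from the root, enqueuing left then right child of each popped node:
  queue [27] -> pop 27, enqueue [1, 41], visited so far: [27]
  queue [1, 41] -> pop 1, enqueue [21], visited so far: [27, 1]
  queue [41, 21] -> pop 41, enqueue [40], visited so far: [27, 1, 41]
  queue [21, 40] -> pop 21, enqueue [none], visited so far: [27, 1, 41, 21]
  queue [40] -> pop 40, enqueue [none], visited so far: [27, 1, 41, 21, 40]
Result: [27, 1, 41, 21, 40]


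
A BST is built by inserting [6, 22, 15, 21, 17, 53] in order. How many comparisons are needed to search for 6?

Search path for 6: 6
Found: True
Comparisons: 1


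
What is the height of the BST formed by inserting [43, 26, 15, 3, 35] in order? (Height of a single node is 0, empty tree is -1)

Insertion order: [43, 26, 15, 3, 35]
Tree (level-order array): [43, 26, None, 15, 35, 3]
Compute height bottom-up (empty subtree = -1):
  height(3) = 1 + max(-1, -1) = 0
  height(15) = 1 + max(0, -1) = 1
  height(35) = 1 + max(-1, -1) = 0
  height(26) = 1 + max(1, 0) = 2
  height(43) = 1 + max(2, -1) = 3
Height = 3


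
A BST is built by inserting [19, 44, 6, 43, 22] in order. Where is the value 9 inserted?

Starting tree (level order): [19, 6, 44, None, None, 43, None, 22]
Insertion path: 19 -> 6
Result: insert 9 as right child of 6
Final tree (level order): [19, 6, 44, None, 9, 43, None, None, None, 22]


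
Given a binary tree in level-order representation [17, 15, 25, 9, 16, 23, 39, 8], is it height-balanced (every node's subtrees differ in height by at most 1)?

Tree (level-order array): [17, 15, 25, 9, 16, 23, 39, 8]
Definition: a tree is height-balanced if, at every node, |h(left) - h(right)| <= 1 (empty subtree has height -1).
Bottom-up per-node check:
  node 8: h_left=-1, h_right=-1, diff=0 [OK], height=0
  node 9: h_left=0, h_right=-1, diff=1 [OK], height=1
  node 16: h_left=-1, h_right=-1, diff=0 [OK], height=0
  node 15: h_left=1, h_right=0, diff=1 [OK], height=2
  node 23: h_left=-1, h_right=-1, diff=0 [OK], height=0
  node 39: h_left=-1, h_right=-1, diff=0 [OK], height=0
  node 25: h_left=0, h_right=0, diff=0 [OK], height=1
  node 17: h_left=2, h_right=1, diff=1 [OK], height=3
All nodes satisfy the balance condition.
Result: Balanced


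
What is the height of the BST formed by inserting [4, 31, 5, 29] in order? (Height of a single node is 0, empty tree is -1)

Insertion order: [4, 31, 5, 29]
Tree (level-order array): [4, None, 31, 5, None, None, 29]
Compute height bottom-up (empty subtree = -1):
  height(29) = 1 + max(-1, -1) = 0
  height(5) = 1 + max(-1, 0) = 1
  height(31) = 1 + max(1, -1) = 2
  height(4) = 1 + max(-1, 2) = 3
Height = 3


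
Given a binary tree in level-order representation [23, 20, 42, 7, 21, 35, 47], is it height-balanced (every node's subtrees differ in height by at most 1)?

Tree (level-order array): [23, 20, 42, 7, 21, 35, 47]
Definition: a tree is height-balanced if, at every node, |h(left) - h(right)| <= 1 (empty subtree has height -1).
Bottom-up per-node check:
  node 7: h_left=-1, h_right=-1, diff=0 [OK], height=0
  node 21: h_left=-1, h_right=-1, diff=0 [OK], height=0
  node 20: h_left=0, h_right=0, diff=0 [OK], height=1
  node 35: h_left=-1, h_right=-1, diff=0 [OK], height=0
  node 47: h_left=-1, h_right=-1, diff=0 [OK], height=0
  node 42: h_left=0, h_right=0, diff=0 [OK], height=1
  node 23: h_left=1, h_right=1, diff=0 [OK], height=2
All nodes satisfy the balance condition.
Result: Balanced


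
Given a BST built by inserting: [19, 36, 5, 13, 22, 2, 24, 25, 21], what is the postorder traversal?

Tree insertion order: [19, 36, 5, 13, 22, 2, 24, 25, 21]
Tree (level-order array): [19, 5, 36, 2, 13, 22, None, None, None, None, None, 21, 24, None, None, None, 25]
Postorder traversal: [2, 13, 5, 21, 25, 24, 22, 36, 19]


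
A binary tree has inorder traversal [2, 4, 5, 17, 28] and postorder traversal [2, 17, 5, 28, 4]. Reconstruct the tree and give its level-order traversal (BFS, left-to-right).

Inorder:   [2, 4, 5, 17, 28]
Postorder: [2, 17, 5, 28, 4]
Algorithm: postorder visits root last, so walk postorder right-to-left;
each value is the root of the current inorder slice — split it at that
value, recurse on the right subtree first, then the left.
Recursive splits:
  root=4; inorder splits into left=[2], right=[5, 17, 28]
  root=28; inorder splits into left=[5, 17], right=[]
  root=5; inorder splits into left=[], right=[17]
  root=17; inorder splits into left=[], right=[]
  root=2; inorder splits into left=[], right=[]
Reconstructed level-order: [4, 2, 28, 5, 17]


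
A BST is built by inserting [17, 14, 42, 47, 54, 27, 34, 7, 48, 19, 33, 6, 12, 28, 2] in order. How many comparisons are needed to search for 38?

Search path for 38: 17 -> 42 -> 27 -> 34
Found: False
Comparisons: 4


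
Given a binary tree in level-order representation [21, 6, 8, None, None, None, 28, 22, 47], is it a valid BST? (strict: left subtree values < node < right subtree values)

Level-order array: [21, 6, 8, None, None, None, 28, 22, 47]
Validate using subtree bounds (lo, hi): at each node, require lo < value < hi,
then recurse left with hi=value and right with lo=value.
Preorder trace (stopping at first violation):
  at node 21 with bounds (-inf, +inf): OK
  at node 6 with bounds (-inf, 21): OK
  at node 8 with bounds (21, +inf): VIOLATION
Node 8 violates its bound: not (21 < 8 < +inf).
Result: Not a valid BST


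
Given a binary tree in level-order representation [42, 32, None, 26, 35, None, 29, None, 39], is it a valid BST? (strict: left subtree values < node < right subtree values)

Level-order array: [42, 32, None, 26, 35, None, 29, None, 39]
Validate using subtree bounds (lo, hi): at each node, require lo < value < hi,
then recurse left with hi=value and right with lo=value.
Preorder trace (stopping at first violation):
  at node 42 with bounds (-inf, +inf): OK
  at node 32 with bounds (-inf, 42): OK
  at node 26 with bounds (-inf, 32): OK
  at node 29 with bounds (26, 32): OK
  at node 35 with bounds (32, 42): OK
  at node 39 with bounds (35, 42): OK
No violation found at any node.
Result: Valid BST


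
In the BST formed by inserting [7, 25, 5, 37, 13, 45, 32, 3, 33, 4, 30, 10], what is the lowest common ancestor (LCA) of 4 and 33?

Tree insertion order: [7, 25, 5, 37, 13, 45, 32, 3, 33, 4, 30, 10]
Tree (level-order array): [7, 5, 25, 3, None, 13, 37, None, 4, 10, None, 32, 45, None, None, None, None, 30, 33]
In a BST, the LCA of p=4, q=33 is the first node v on the
root-to-leaf path with p <= v <= q (go left if both < v, right if both > v).
Walk from root:
  at 7: 4 <= 7 <= 33, this is the LCA
LCA = 7


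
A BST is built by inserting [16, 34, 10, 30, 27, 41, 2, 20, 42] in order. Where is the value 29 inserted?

Starting tree (level order): [16, 10, 34, 2, None, 30, 41, None, None, 27, None, None, 42, 20]
Insertion path: 16 -> 34 -> 30 -> 27
Result: insert 29 as right child of 27
Final tree (level order): [16, 10, 34, 2, None, 30, 41, None, None, 27, None, None, 42, 20, 29]


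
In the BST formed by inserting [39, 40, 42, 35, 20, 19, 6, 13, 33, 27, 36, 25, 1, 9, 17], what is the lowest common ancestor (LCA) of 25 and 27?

Tree insertion order: [39, 40, 42, 35, 20, 19, 6, 13, 33, 27, 36, 25, 1, 9, 17]
Tree (level-order array): [39, 35, 40, 20, 36, None, 42, 19, 33, None, None, None, None, 6, None, 27, None, 1, 13, 25, None, None, None, 9, 17]
In a BST, the LCA of p=25, q=27 is the first node v on the
root-to-leaf path with p <= v <= q (go left if both < v, right if both > v).
Walk from root:
  at 39: both 25 and 27 < 39, go left
  at 35: both 25 and 27 < 35, go left
  at 20: both 25 and 27 > 20, go right
  at 33: both 25 and 27 < 33, go left
  at 27: 25 <= 27 <= 27, this is the LCA
LCA = 27


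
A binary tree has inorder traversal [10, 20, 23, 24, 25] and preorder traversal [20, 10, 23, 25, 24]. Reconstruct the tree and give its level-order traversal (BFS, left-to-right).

Inorder:  [10, 20, 23, 24, 25]
Preorder: [20, 10, 23, 25, 24]
Algorithm: preorder visits root first, so consume preorder in order;
for each root, split the current inorder slice at that value into
left-subtree inorder and right-subtree inorder, then recurse.
Recursive splits:
  root=20; inorder splits into left=[10], right=[23, 24, 25]
  root=10; inorder splits into left=[], right=[]
  root=23; inorder splits into left=[], right=[24, 25]
  root=25; inorder splits into left=[24], right=[]
  root=24; inorder splits into left=[], right=[]
Reconstructed level-order: [20, 10, 23, 25, 24]


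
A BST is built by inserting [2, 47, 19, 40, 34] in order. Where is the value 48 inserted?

Starting tree (level order): [2, None, 47, 19, None, None, 40, 34]
Insertion path: 2 -> 47
Result: insert 48 as right child of 47
Final tree (level order): [2, None, 47, 19, 48, None, 40, None, None, 34]


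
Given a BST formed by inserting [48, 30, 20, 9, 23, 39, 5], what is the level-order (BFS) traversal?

Tree insertion order: [48, 30, 20, 9, 23, 39, 5]
Tree (level-order array): [48, 30, None, 20, 39, 9, 23, None, None, 5]
BFS from the root, enqueuing left then right child of each popped node:
  queue [48] -> pop 48, enqueue [30], visited so far: [48]
  queue [30] -> pop 30, enqueue [20, 39], visited so far: [48, 30]
  queue [20, 39] -> pop 20, enqueue [9, 23], visited so far: [48, 30, 20]
  queue [39, 9, 23] -> pop 39, enqueue [none], visited so far: [48, 30, 20, 39]
  queue [9, 23] -> pop 9, enqueue [5], visited so far: [48, 30, 20, 39, 9]
  queue [23, 5] -> pop 23, enqueue [none], visited so far: [48, 30, 20, 39, 9, 23]
  queue [5] -> pop 5, enqueue [none], visited so far: [48, 30, 20, 39, 9, 23, 5]
Result: [48, 30, 20, 39, 9, 23, 5]


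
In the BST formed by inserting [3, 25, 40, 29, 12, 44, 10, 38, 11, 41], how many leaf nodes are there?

Tree built from: [3, 25, 40, 29, 12, 44, 10, 38, 11, 41]
Tree (level-order array): [3, None, 25, 12, 40, 10, None, 29, 44, None, 11, None, 38, 41]
Rule: A leaf has 0 children.
Per-node child counts:
  node 3: 1 child(ren)
  node 25: 2 child(ren)
  node 12: 1 child(ren)
  node 10: 1 child(ren)
  node 11: 0 child(ren)
  node 40: 2 child(ren)
  node 29: 1 child(ren)
  node 38: 0 child(ren)
  node 44: 1 child(ren)
  node 41: 0 child(ren)
Matching nodes: [11, 38, 41]
Count of leaf nodes: 3


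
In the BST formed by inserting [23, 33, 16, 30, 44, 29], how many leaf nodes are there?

Tree built from: [23, 33, 16, 30, 44, 29]
Tree (level-order array): [23, 16, 33, None, None, 30, 44, 29]
Rule: A leaf has 0 children.
Per-node child counts:
  node 23: 2 child(ren)
  node 16: 0 child(ren)
  node 33: 2 child(ren)
  node 30: 1 child(ren)
  node 29: 0 child(ren)
  node 44: 0 child(ren)
Matching nodes: [16, 29, 44]
Count of leaf nodes: 3


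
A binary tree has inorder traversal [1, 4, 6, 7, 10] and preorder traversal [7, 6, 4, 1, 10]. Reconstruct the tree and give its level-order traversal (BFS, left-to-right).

Inorder:  [1, 4, 6, 7, 10]
Preorder: [7, 6, 4, 1, 10]
Algorithm: preorder visits root first, so consume preorder in order;
for each root, split the current inorder slice at that value into
left-subtree inorder and right-subtree inorder, then recurse.
Recursive splits:
  root=7; inorder splits into left=[1, 4, 6], right=[10]
  root=6; inorder splits into left=[1, 4], right=[]
  root=4; inorder splits into left=[1], right=[]
  root=1; inorder splits into left=[], right=[]
  root=10; inorder splits into left=[], right=[]
Reconstructed level-order: [7, 6, 10, 4, 1]


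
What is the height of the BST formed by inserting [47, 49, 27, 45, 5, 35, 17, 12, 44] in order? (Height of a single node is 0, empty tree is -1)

Insertion order: [47, 49, 27, 45, 5, 35, 17, 12, 44]
Tree (level-order array): [47, 27, 49, 5, 45, None, None, None, 17, 35, None, 12, None, None, 44]
Compute height bottom-up (empty subtree = -1):
  height(12) = 1 + max(-1, -1) = 0
  height(17) = 1 + max(0, -1) = 1
  height(5) = 1 + max(-1, 1) = 2
  height(44) = 1 + max(-1, -1) = 0
  height(35) = 1 + max(-1, 0) = 1
  height(45) = 1 + max(1, -1) = 2
  height(27) = 1 + max(2, 2) = 3
  height(49) = 1 + max(-1, -1) = 0
  height(47) = 1 + max(3, 0) = 4
Height = 4


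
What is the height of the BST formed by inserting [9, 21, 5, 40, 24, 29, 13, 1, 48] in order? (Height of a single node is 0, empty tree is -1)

Insertion order: [9, 21, 5, 40, 24, 29, 13, 1, 48]
Tree (level-order array): [9, 5, 21, 1, None, 13, 40, None, None, None, None, 24, 48, None, 29]
Compute height bottom-up (empty subtree = -1):
  height(1) = 1 + max(-1, -1) = 0
  height(5) = 1 + max(0, -1) = 1
  height(13) = 1 + max(-1, -1) = 0
  height(29) = 1 + max(-1, -1) = 0
  height(24) = 1 + max(-1, 0) = 1
  height(48) = 1 + max(-1, -1) = 0
  height(40) = 1 + max(1, 0) = 2
  height(21) = 1 + max(0, 2) = 3
  height(9) = 1 + max(1, 3) = 4
Height = 4


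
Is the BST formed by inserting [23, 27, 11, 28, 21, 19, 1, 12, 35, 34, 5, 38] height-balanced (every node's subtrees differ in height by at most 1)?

Tree (level-order array): [23, 11, 27, 1, 21, None, 28, None, 5, 19, None, None, 35, None, None, 12, None, 34, 38]
Definition: a tree is height-balanced if, at every node, |h(left) - h(right)| <= 1 (empty subtree has height -1).
Bottom-up per-node check:
  node 5: h_left=-1, h_right=-1, diff=0 [OK], height=0
  node 1: h_left=-1, h_right=0, diff=1 [OK], height=1
  node 12: h_left=-1, h_right=-1, diff=0 [OK], height=0
  node 19: h_left=0, h_right=-1, diff=1 [OK], height=1
  node 21: h_left=1, h_right=-1, diff=2 [FAIL (|1--1|=2 > 1)], height=2
  node 11: h_left=1, h_right=2, diff=1 [OK], height=3
  node 34: h_left=-1, h_right=-1, diff=0 [OK], height=0
  node 38: h_left=-1, h_right=-1, diff=0 [OK], height=0
  node 35: h_left=0, h_right=0, diff=0 [OK], height=1
  node 28: h_left=-1, h_right=1, diff=2 [FAIL (|-1-1|=2 > 1)], height=2
  node 27: h_left=-1, h_right=2, diff=3 [FAIL (|-1-2|=3 > 1)], height=3
  node 23: h_left=3, h_right=3, diff=0 [OK], height=4
Node 21 violates the condition: |1 - -1| = 2 > 1.
Result: Not balanced


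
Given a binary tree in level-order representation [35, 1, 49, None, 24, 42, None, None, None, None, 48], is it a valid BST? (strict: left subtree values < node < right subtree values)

Level-order array: [35, 1, 49, None, 24, 42, None, None, None, None, 48]
Validate using subtree bounds (lo, hi): at each node, require lo < value < hi,
then recurse left with hi=value and right with lo=value.
Preorder trace (stopping at first violation):
  at node 35 with bounds (-inf, +inf): OK
  at node 1 with bounds (-inf, 35): OK
  at node 24 with bounds (1, 35): OK
  at node 49 with bounds (35, +inf): OK
  at node 42 with bounds (35, 49): OK
  at node 48 with bounds (42, 49): OK
No violation found at any node.
Result: Valid BST


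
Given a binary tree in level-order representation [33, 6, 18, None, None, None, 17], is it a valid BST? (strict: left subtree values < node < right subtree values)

Level-order array: [33, 6, 18, None, None, None, 17]
Validate using subtree bounds (lo, hi): at each node, require lo < value < hi,
then recurse left with hi=value and right with lo=value.
Preorder trace (stopping at first violation):
  at node 33 with bounds (-inf, +inf): OK
  at node 6 with bounds (-inf, 33): OK
  at node 18 with bounds (33, +inf): VIOLATION
Node 18 violates its bound: not (33 < 18 < +inf).
Result: Not a valid BST


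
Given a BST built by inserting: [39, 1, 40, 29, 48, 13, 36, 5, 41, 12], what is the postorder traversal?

Tree insertion order: [39, 1, 40, 29, 48, 13, 36, 5, 41, 12]
Tree (level-order array): [39, 1, 40, None, 29, None, 48, 13, 36, 41, None, 5, None, None, None, None, None, None, 12]
Postorder traversal: [12, 5, 13, 36, 29, 1, 41, 48, 40, 39]


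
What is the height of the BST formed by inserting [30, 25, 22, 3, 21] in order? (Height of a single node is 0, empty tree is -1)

Insertion order: [30, 25, 22, 3, 21]
Tree (level-order array): [30, 25, None, 22, None, 3, None, None, 21]
Compute height bottom-up (empty subtree = -1):
  height(21) = 1 + max(-1, -1) = 0
  height(3) = 1 + max(-1, 0) = 1
  height(22) = 1 + max(1, -1) = 2
  height(25) = 1 + max(2, -1) = 3
  height(30) = 1 + max(3, -1) = 4
Height = 4


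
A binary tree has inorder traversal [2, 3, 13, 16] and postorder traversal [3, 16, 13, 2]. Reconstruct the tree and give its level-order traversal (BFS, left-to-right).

Inorder:   [2, 3, 13, 16]
Postorder: [3, 16, 13, 2]
Algorithm: postorder visits root last, so walk postorder right-to-left;
each value is the root of the current inorder slice — split it at that
value, recurse on the right subtree first, then the left.
Recursive splits:
  root=2; inorder splits into left=[], right=[3, 13, 16]
  root=13; inorder splits into left=[3], right=[16]
  root=16; inorder splits into left=[], right=[]
  root=3; inorder splits into left=[], right=[]
Reconstructed level-order: [2, 13, 3, 16]


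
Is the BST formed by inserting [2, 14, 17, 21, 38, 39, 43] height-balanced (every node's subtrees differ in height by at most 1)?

Tree (level-order array): [2, None, 14, None, 17, None, 21, None, 38, None, 39, None, 43]
Definition: a tree is height-balanced if, at every node, |h(left) - h(right)| <= 1 (empty subtree has height -1).
Bottom-up per-node check:
  node 43: h_left=-1, h_right=-1, diff=0 [OK], height=0
  node 39: h_left=-1, h_right=0, diff=1 [OK], height=1
  node 38: h_left=-1, h_right=1, diff=2 [FAIL (|-1-1|=2 > 1)], height=2
  node 21: h_left=-1, h_right=2, diff=3 [FAIL (|-1-2|=3 > 1)], height=3
  node 17: h_left=-1, h_right=3, diff=4 [FAIL (|-1-3|=4 > 1)], height=4
  node 14: h_left=-1, h_right=4, diff=5 [FAIL (|-1-4|=5 > 1)], height=5
  node 2: h_left=-1, h_right=5, diff=6 [FAIL (|-1-5|=6 > 1)], height=6
Node 38 violates the condition: |-1 - 1| = 2 > 1.
Result: Not balanced


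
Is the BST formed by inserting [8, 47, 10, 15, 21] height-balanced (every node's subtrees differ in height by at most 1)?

Tree (level-order array): [8, None, 47, 10, None, None, 15, None, 21]
Definition: a tree is height-balanced if, at every node, |h(left) - h(right)| <= 1 (empty subtree has height -1).
Bottom-up per-node check:
  node 21: h_left=-1, h_right=-1, diff=0 [OK], height=0
  node 15: h_left=-1, h_right=0, diff=1 [OK], height=1
  node 10: h_left=-1, h_right=1, diff=2 [FAIL (|-1-1|=2 > 1)], height=2
  node 47: h_left=2, h_right=-1, diff=3 [FAIL (|2--1|=3 > 1)], height=3
  node 8: h_left=-1, h_right=3, diff=4 [FAIL (|-1-3|=4 > 1)], height=4
Node 10 violates the condition: |-1 - 1| = 2 > 1.
Result: Not balanced


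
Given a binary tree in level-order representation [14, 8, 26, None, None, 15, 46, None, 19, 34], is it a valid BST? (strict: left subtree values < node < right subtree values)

Level-order array: [14, 8, 26, None, None, 15, 46, None, 19, 34]
Validate using subtree bounds (lo, hi): at each node, require lo < value < hi,
then recurse left with hi=value and right with lo=value.
Preorder trace (stopping at first violation):
  at node 14 with bounds (-inf, +inf): OK
  at node 8 with bounds (-inf, 14): OK
  at node 26 with bounds (14, +inf): OK
  at node 15 with bounds (14, 26): OK
  at node 19 with bounds (15, 26): OK
  at node 46 with bounds (26, +inf): OK
  at node 34 with bounds (26, 46): OK
No violation found at any node.
Result: Valid BST


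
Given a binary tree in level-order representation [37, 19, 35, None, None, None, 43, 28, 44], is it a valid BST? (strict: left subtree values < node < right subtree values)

Level-order array: [37, 19, 35, None, None, None, 43, 28, 44]
Validate using subtree bounds (lo, hi): at each node, require lo < value < hi,
then recurse left with hi=value and right with lo=value.
Preorder trace (stopping at first violation):
  at node 37 with bounds (-inf, +inf): OK
  at node 19 with bounds (-inf, 37): OK
  at node 35 with bounds (37, +inf): VIOLATION
Node 35 violates its bound: not (37 < 35 < +inf).
Result: Not a valid BST


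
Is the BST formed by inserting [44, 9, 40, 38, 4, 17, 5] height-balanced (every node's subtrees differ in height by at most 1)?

Tree (level-order array): [44, 9, None, 4, 40, None, 5, 38, None, None, None, 17]
Definition: a tree is height-balanced if, at every node, |h(left) - h(right)| <= 1 (empty subtree has height -1).
Bottom-up per-node check:
  node 5: h_left=-1, h_right=-1, diff=0 [OK], height=0
  node 4: h_left=-1, h_right=0, diff=1 [OK], height=1
  node 17: h_left=-1, h_right=-1, diff=0 [OK], height=0
  node 38: h_left=0, h_right=-1, diff=1 [OK], height=1
  node 40: h_left=1, h_right=-1, diff=2 [FAIL (|1--1|=2 > 1)], height=2
  node 9: h_left=1, h_right=2, diff=1 [OK], height=3
  node 44: h_left=3, h_right=-1, diff=4 [FAIL (|3--1|=4 > 1)], height=4
Node 40 violates the condition: |1 - -1| = 2 > 1.
Result: Not balanced


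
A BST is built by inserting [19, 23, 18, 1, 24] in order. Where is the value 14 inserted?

Starting tree (level order): [19, 18, 23, 1, None, None, 24]
Insertion path: 19 -> 18 -> 1
Result: insert 14 as right child of 1
Final tree (level order): [19, 18, 23, 1, None, None, 24, None, 14]


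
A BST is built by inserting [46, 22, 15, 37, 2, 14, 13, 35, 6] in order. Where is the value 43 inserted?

Starting tree (level order): [46, 22, None, 15, 37, 2, None, 35, None, None, 14, None, None, 13, None, 6]
Insertion path: 46 -> 22 -> 37
Result: insert 43 as right child of 37
Final tree (level order): [46, 22, None, 15, 37, 2, None, 35, 43, None, 14, None, None, None, None, 13, None, 6]


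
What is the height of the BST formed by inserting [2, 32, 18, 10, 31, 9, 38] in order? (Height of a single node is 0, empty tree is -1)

Insertion order: [2, 32, 18, 10, 31, 9, 38]
Tree (level-order array): [2, None, 32, 18, 38, 10, 31, None, None, 9]
Compute height bottom-up (empty subtree = -1):
  height(9) = 1 + max(-1, -1) = 0
  height(10) = 1 + max(0, -1) = 1
  height(31) = 1 + max(-1, -1) = 0
  height(18) = 1 + max(1, 0) = 2
  height(38) = 1 + max(-1, -1) = 0
  height(32) = 1 + max(2, 0) = 3
  height(2) = 1 + max(-1, 3) = 4
Height = 4


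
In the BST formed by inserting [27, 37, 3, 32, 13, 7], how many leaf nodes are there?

Tree built from: [27, 37, 3, 32, 13, 7]
Tree (level-order array): [27, 3, 37, None, 13, 32, None, 7]
Rule: A leaf has 0 children.
Per-node child counts:
  node 27: 2 child(ren)
  node 3: 1 child(ren)
  node 13: 1 child(ren)
  node 7: 0 child(ren)
  node 37: 1 child(ren)
  node 32: 0 child(ren)
Matching nodes: [7, 32]
Count of leaf nodes: 2


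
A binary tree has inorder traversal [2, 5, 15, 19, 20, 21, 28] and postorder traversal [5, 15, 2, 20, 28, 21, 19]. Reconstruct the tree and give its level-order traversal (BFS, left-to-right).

Inorder:   [2, 5, 15, 19, 20, 21, 28]
Postorder: [5, 15, 2, 20, 28, 21, 19]
Algorithm: postorder visits root last, so walk postorder right-to-left;
each value is the root of the current inorder slice — split it at that
value, recurse on the right subtree first, then the left.
Recursive splits:
  root=19; inorder splits into left=[2, 5, 15], right=[20, 21, 28]
  root=21; inorder splits into left=[20], right=[28]
  root=28; inorder splits into left=[], right=[]
  root=20; inorder splits into left=[], right=[]
  root=2; inorder splits into left=[], right=[5, 15]
  root=15; inorder splits into left=[5], right=[]
  root=5; inorder splits into left=[], right=[]
Reconstructed level-order: [19, 2, 21, 15, 20, 28, 5]


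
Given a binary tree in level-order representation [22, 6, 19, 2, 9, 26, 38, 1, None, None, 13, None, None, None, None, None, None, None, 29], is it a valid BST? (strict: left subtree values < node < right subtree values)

Level-order array: [22, 6, 19, 2, 9, 26, 38, 1, None, None, 13, None, None, None, None, None, None, None, 29]
Validate using subtree bounds (lo, hi): at each node, require lo < value < hi,
then recurse left with hi=value and right with lo=value.
Preorder trace (stopping at first violation):
  at node 22 with bounds (-inf, +inf): OK
  at node 6 with bounds (-inf, 22): OK
  at node 2 with bounds (-inf, 6): OK
  at node 1 with bounds (-inf, 2): OK
  at node 9 with bounds (6, 22): OK
  at node 13 with bounds (9, 22): OK
  at node 29 with bounds (13, 22): VIOLATION
Node 29 violates its bound: not (13 < 29 < 22).
Result: Not a valid BST


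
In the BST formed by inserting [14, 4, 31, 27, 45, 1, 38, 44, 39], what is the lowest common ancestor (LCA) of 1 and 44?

Tree insertion order: [14, 4, 31, 27, 45, 1, 38, 44, 39]
Tree (level-order array): [14, 4, 31, 1, None, 27, 45, None, None, None, None, 38, None, None, 44, 39]
In a BST, the LCA of p=1, q=44 is the first node v on the
root-to-leaf path with p <= v <= q (go left if both < v, right if both > v).
Walk from root:
  at 14: 1 <= 14 <= 44, this is the LCA
LCA = 14


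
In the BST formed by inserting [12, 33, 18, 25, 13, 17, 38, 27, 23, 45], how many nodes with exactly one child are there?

Tree built from: [12, 33, 18, 25, 13, 17, 38, 27, 23, 45]
Tree (level-order array): [12, None, 33, 18, 38, 13, 25, None, 45, None, 17, 23, 27]
Rule: These are nodes with exactly 1 non-null child.
Per-node child counts:
  node 12: 1 child(ren)
  node 33: 2 child(ren)
  node 18: 2 child(ren)
  node 13: 1 child(ren)
  node 17: 0 child(ren)
  node 25: 2 child(ren)
  node 23: 0 child(ren)
  node 27: 0 child(ren)
  node 38: 1 child(ren)
  node 45: 0 child(ren)
Matching nodes: [12, 13, 38]
Count of nodes with exactly one child: 3


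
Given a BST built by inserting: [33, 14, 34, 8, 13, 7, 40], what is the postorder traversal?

Tree insertion order: [33, 14, 34, 8, 13, 7, 40]
Tree (level-order array): [33, 14, 34, 8, None, None, 40, 7, 13]
Postorder traversal: [7, 13, 8, 14, 40, 34, 33]


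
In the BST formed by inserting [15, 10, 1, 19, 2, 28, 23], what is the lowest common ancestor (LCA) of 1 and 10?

Tree insertion order: [15, 10, 1, 19, 2, 28, 23]
Tree (level-order array): [15, 10, 19, 1, None, None, 28, None, 2, 23]
In a BST, the LCA of p=1, q=10 is the first node v on the
root-to-leaf path with p <= v <= q (go left if both < v, right if both > v).
Walk from root:
  at 15: both 1 and 10 < 15, go left
  at 10: 1 <= 10 <= 10, this is the LCA
LCA = 10


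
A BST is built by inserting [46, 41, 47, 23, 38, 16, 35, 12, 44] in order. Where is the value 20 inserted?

Starting tree (level order): [46, 41, 47, 23, 44, None, None, 16, 38, None, None, 12, None, 35]
Insertion path: 46 -> 41 -> 23 -> 16
Result: insert 20 as right child of 16
Final tree (level order): [46, 41, 47, 23, 44, None, None, 16, 38, None, None, 12, 20, 35]


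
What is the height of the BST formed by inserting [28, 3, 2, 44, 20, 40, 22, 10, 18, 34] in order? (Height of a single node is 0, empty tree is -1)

Insertion order: [28, 3, 2, 44, 20, 40, 22, 10, 18, 34]
Tree (level-order array): [28, 3, 44, 2, 20, 40, None, None, None, 10, 22, 34, None, None, 18]
Compute height bottom-up (empty subtree = -1):
  height(2) = 1 + max(-1, -1) = 0
  height(18) = 1 + max(-1, -1) = 0
  height(10) = 1 + max(-1, 0) = 1
  height(22) = 1 + max(-1, -1) = 0
  height(20) = 1 + max(1, 0) = 2
  height(3) = 1 + max(0, 2) = 3
  height(34) = 1 + max(-1, -1) = 0
  height(40) = 1 + max(0, -1) = 1
  height(44) = 1 + max(1, -1) = 2
  height(28) = 1 + max(3, 2) = 4
Height = 4


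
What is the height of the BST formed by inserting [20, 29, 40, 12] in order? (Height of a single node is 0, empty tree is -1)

Insertion order: [20, 29, 40, 12]
Tree (level-order array): [20, 12, 29, None, None, None, 40]
Compute height bottom-up (empty subtree = -1):
  height(12) = 1 + max(-1, -1) = 0
  height(40) = 1 + max(-1, -1) = 0
  height(29) = 1 + max(-1, 0) = 1
  height(20) = 1 + max(0, 1) = 2
Height = 2


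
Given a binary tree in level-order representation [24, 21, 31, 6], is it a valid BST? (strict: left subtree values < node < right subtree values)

Level-order array: [24, 21, 31, 6]
Validate using subtree bounds (lo, hi): at each node, require lo < value < hi,
then recurse left with hi=value and right with lo=value.
Preorder trace (stopping at first violation):
  at node 24 with bounds (-inf, +inf): OK
  at node 21 with bounds (-inf, 24): OK
  at node 6 with bounds (-inf, 21): OK
  at node 31 with bounds (24, +inf): OK
No violation found at any node.
Result: Valid BST


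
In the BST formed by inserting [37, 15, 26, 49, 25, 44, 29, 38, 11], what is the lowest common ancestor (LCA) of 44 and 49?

Tree insertion order: [37, 15, 26, 49, 25, 44, 29, 38, 11]
Tree (level-order array): [37, 15, 49, 11, 26, 44, None, None, None, 25, 29, 38]
In a BST, the LCA of p=44, q=49 is the first node v on the
root-to-leaf path with p <= v <= q (go left if both < v, right if both > v).
Walk from root:
  at 37: both 44 and 49 > 37, go right
  at 49: 44 <= 49 <= 49, this is the LCA
LCA = 49


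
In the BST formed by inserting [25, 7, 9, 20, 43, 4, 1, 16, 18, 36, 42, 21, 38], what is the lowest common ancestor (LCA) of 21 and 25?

Tree insertion order: [25, 7, 9, 20, 43, 4, 1, 16, 18, 36, 42, 21, 38]
Tree (level-order array): [25, 7, 43, 4, 9, 36, None, 1, None, None, 20, None, 42, None, None, 16, 21, 38, None, None, 18]
In a BST, the LCA of p=21, q=25 is the first node v on the
root-to-leaf path with p <= v <= q (go left if both < v, right if both > v).
Walk from root:
  at 25: 21 <= 25 <= 25, this is the LCA
LCA = 25


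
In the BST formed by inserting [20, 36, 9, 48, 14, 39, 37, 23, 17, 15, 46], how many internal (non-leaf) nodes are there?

Tree built from: [20, 36, 9, 48, 14, 39, 37, 23, 17, 15, 46]
Tree (level-order array): [20, 9, 36, None, 14, 23, 48, None, 17, None, None, 39, None, 15, None, 37, 46]
Rule: An internal node has at least one child.
Per-node child counts:
  node 20: 2 child(ren)
  node 9: 1 child(ren)
  node 14: 1 child(ren)
  node 17: 1 child(ren)
  node 15: 0 child(ren)
  node 36: 2 child(ren)
  node 23: 0 child(ren)
  node 48: 1 child(ren)
  node 39: 2 child(ren)
  node 37: 0 child(ren)
  node 46: 0 child(ren)
Matching nodes: [20, 9, 14, 17, 36, 48, 39]
Count of internal (non-leaf) nodes: 7


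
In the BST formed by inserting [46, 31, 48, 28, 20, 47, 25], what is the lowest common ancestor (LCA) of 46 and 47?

Tree insertion order: [46, 31, 48, 28, 20, 47, 25]
Tree (level-order array): [46, 31, 48, 28, None, 47, None, 20, None, None, None, None, 25]
In a BST, the LCA of p=46, q=47 is the first node v on the
root-to-leaf path with p <= v <= q (go left if both < v, right if both > v).
Walk from root:
  at 46: 46 <= 46 <= 47, this is the LCA
LCA = 46


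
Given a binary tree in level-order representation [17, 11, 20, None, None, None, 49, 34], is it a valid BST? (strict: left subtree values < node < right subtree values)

Level-order array: [17, 11, 20, None, None, None, 49, 34]
Validate using subtree bounds (lo, hi): at each node, require lo < value < hi,
then recurse left with hi=value and right with lo=value.
Preorder trace (stopping at first violation):
  at node 17 with bounds (-inf, +inf): OK
  at node 11 with bounds (-inf, 17): OK
  at node 20 with bounds (17, +inf): OK
  at node 49 with bounds (20, +inf): OK
  at node 34 with bounds (20, 49): OK
No violation found at any node.
Result: Valid BST


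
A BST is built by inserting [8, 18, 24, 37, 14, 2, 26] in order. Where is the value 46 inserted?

Starting tree (level order): [8, 2, 18, None, None, 14, 24, None, None, None, 37, 26]
Insertion path: 8 -> 18 -> 24 -> 37
Result: insert 46 as right child of 37
Final tree (level order): [8, 2, 18, None, None, 14, 24, None, None, None, 37, 26, 46]


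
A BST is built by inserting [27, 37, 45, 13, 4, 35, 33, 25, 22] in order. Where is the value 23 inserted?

Starting tree (level order): [27, 13, 37, 4, 25, 35, 45, None, None, 22, None, 33]
Insertion path: 27 -> 13 -> 25 -> 22
Result: insert 23 as right child of 22
Final tree (level order): [27, 13, 37, 4, 25, 35, 45, None, None, 22, None, 33, None, None, None, None, 23]


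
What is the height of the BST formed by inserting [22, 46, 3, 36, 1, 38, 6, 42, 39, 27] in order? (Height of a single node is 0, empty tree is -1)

Insertion order: [22, 46, 3, 36, 1, 38, 6, 42, 39, 27]
Tree (level-order array): [22, 3, 46, 1, 6, 36, None, None, None, None, None, 27, 38, None, None, None, 42, 39]
Compute height bottom-up (empty subtree = -1):
  height(1) = 1 + max(-1, -1) = 0
  height(6) = 1 + max(-1, -1) = 0
  height(3) = 1 + max(0, 0) = 1
  height(27) = 1 + max(-1, -1) = 0
  height(39) = 1 + max(-1, -1) = 0
  height(42) = 1 + max(0, -1) = 1
  height(38) = 1 + max(-1, 1) = 2
  height(36) = 1 + max(0, 2) = 3
  height(46) = 1 + max(3, -1) = 4
  height(22) = 1 + max(1, 4) = 5
Height = 5


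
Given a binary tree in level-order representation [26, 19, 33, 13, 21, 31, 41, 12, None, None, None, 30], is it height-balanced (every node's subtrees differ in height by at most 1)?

Tree (level-order array): [26, 19, 33, 13, 21, 31, 41, 12, None, None, None, 30]
Definition: a tree is height-balanced if, at every node, |h(left) - h(right)| <= 1 (empty subtree has height -1).
Bottom-up per-node check:
  node 12: h_left=-1, h_right=-1, diff=0 [OK], height=0
  node 13: h_left=0, h_right=-1, diff=1 [OK], height=1
  node 21: h_left=-1, h_right=-1, diff=0 [OK], height=0
  node 19: h_left=1, h_right=0, diff=1 [OK], height=2
  node 30: h_left=-1, h_right=-1, diff=0 [OK], height=0
  node 31: h_left=0, h_right=-1, diff=1 [OK], height=1
  node 41: h_left=-1, h_right=-1, diff=0 [OK], height=0
  node 33: h_left=1, h_right=0, diff=1 [OK], height=2
  node 26: h_left=2, h_right=2, diff=0 [OK], height=3
All nodes satisfy the balance condition.
Result: Balanced


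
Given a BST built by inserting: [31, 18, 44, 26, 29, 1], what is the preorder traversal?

Tree insertion order: [31, 18, 44, 26, 29, 1]
Tree (level-order array): [31, 18, 44, 1, 26, None, None, None, None, None, 29]
Preorder traversal: [31, 18, 1, 26, 29, 44]


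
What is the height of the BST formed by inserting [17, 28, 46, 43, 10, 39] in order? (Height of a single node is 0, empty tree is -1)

Insertion order: [17, 28, 46, 43, 10, 39]
Tree (level-order array): [17, 10, 28, None, None, None, 46, 43, None, 39]
Compute height bottom-up (empty subtree = -1):
  height(10) = 1 + max(-1, -1) = 0
  height(39) = 1 + max(-1, -1) = 0
  height(43) = 1 + max(0, -1) = 1
  height(46) = 1 + max(1, -1) = 2
  height(28) = 1 + max(-1, 2) = 3
  height(17) = 1 + max(0, 3) = 4
Height = 4


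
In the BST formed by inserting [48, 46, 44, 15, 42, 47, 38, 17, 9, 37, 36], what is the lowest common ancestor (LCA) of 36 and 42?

Tree insertion order: [48, 46, 44, 15, 42, 47, 38, 17, 9, 37, 36]
Tree (level-order array): [48, 46, None, 44, 47, 15, None, None, None, 9, 42, None, None, 38, None, 17, None, None, 37, 36]
In a BST, the LCA of p=36, q=42 is the first node v on the
root-to-leaf path with p <= v <= q (go left if both < v, right if both > v).
Walk from root:
  at 48: both 36 and 42 < 48, go left
  at 46: both 36 and 42 < 46, go left
  at 44: both 36 and 42 < 44, go left
  at 15: both 36 and 42 > 15, go right
  at 42: 36 <= 42 <= 42, this is the LCA
LCA = 42


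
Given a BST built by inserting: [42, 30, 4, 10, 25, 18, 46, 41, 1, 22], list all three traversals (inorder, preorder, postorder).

Tree insertion order: [42, 30, 4, 10, 25, 18, 46, 41, 1, 22]
Tree (level-order array): [42, 30, 46, 4, 41, None, None, 1, 10, None, None, None, None, None, 25, 18, None, None, 22]
Inorder (L, root, R): [1, 4, 10, 18, 22, 25, 30, 41, 42, 46]
Preorder (root, L, R): [42, 30, 4, 1, 10, 25, 18, 22, 41, 46]
Postorder (L, R, root): [1, 22, 18, 25, 10, 4, 41, 30, 46, 42]


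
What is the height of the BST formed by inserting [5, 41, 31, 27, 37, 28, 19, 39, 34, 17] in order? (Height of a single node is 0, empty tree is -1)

Insertion order: [5, 41, 31, 27, 37, 28, 19, 39, 34, 17]
Tree (level-order array): [5, None, 41, 31, None, 27, 37, 19, 28, 34, 39, 17]
Compute height bottom-up (empty subtree = -1):
  height(17) = 1 + max(-1, -1) = 0
  height(19) = 1 + max(0, -1) = 1
  height(28) = 1 + max(-1, -1) = 0
  height(27) = 1 + max(1, 0) = 2
  height(34) = 1 + max(-1, -1) = 0
  height(39) = 1 + max(-1, -1) = 0
  height(37) = 1 + max(0, 0) = 1
  height(31) = 1 + max(2, 1) = 3
  height(41) = 1 + max(3, -1) = 4
  height(5) = 1 + max(-1, 4) = 5
Height = 5
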